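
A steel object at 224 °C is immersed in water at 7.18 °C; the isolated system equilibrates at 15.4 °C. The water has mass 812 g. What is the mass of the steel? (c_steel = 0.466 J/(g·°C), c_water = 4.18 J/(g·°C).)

Heat lost by the steel = heat gained by the water:
m×0.466×(224 − 15.4) = 812×4.18×(15.4 − 7.18)
97.21 m = 27900  ⇒  m ≈ 287 g

m ≈ 287 g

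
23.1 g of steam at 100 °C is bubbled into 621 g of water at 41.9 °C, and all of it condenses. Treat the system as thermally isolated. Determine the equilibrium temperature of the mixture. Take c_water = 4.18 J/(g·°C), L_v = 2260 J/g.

T_f ≈ 63.4 °C

Heat gained plus heat lost sum to zero:
steam→water at 100 °C releases m L_v = 23.1·2260 = 52206; condensed water 100 °C→T: 96.56(T − 100); original water: 2595.8(T − 41.9)
2692.3 T = 52206 + 9655.8 + 108763 = 170625
T ≈ 63.37 °C (< 100 °C, so full condensation is consistent).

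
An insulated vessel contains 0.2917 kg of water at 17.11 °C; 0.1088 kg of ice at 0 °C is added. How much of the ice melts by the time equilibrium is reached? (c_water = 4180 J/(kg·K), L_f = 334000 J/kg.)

m_melted ≈ 0.0625 kg

Water can give up m c ΔT = 0.2917·4180·17.11 = 20862 J before reaching 0 °C.
To melt every bit of ice: 0.1088·334000 = 36339 J.
Since 20862 < 36339 J, not all the ice melts; equilibrium is at 0 °C.
m_melted·334000 = 20862  ⇒  m_melted ≈ 0.06246 kg.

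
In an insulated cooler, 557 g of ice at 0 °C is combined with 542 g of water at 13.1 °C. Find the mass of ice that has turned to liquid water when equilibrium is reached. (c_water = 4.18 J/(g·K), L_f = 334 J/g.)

Heat available from the water dropping to 0 °C: 542·4.18·13.1 = 29679 J.
To melt every bit of ice: 557·334 = 186038 J.
That's not enough to melt it all — equilibrium is at 0 °C with ice remaining.
Mass melted = 29679/334 ≈ 88.86 g.

m_melted ≈ 88.9 g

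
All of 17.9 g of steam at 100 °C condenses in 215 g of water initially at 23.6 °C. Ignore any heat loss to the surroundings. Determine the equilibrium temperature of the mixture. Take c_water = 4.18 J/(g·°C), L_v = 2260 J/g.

T_f ≈ 71.0 °C

Energy balance with sensible and latent terms:
condense steam: −17.9×2260 = −40454; condensate cools 100→T: 17.9×4.18×(T − 100) = 74.82(T − 100); water warms: 215×4.18×(T − 23.6) = 898.7(T − 23.6)
973.52 T = 40454 + 7482.2 + 21209 = 69146
T ≈ 71.03 °C (< 100 °C, so full condensation is consistent).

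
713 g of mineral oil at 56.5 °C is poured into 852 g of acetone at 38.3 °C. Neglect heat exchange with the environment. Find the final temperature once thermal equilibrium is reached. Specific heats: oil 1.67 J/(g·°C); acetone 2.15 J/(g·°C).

T_f ≈ 45.5 °C

Set heat shed by the hot body equal to heat absorbed by the cold body:
713*1.67*(56.5 − T) = 852*2.15*(T − 38.3)
1190.7(56.5 − T) = 1831.8(T − 38.3)
3022.5 T = 137433  ⇒  T ≈ 45.47 °C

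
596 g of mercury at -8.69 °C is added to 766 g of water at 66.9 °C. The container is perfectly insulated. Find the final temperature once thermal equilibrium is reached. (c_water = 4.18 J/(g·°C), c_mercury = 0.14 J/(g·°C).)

With ΣQ=0 the equilibrium temperature is the m·c-weighted mean:
T_f = (3201.9·66.9 + 83.44·(-8.69)) / (3201.9 + 83.44)
    = 213481 / 3285.3 ≈ 64.98 °C

T_f ≈ 65.0 °C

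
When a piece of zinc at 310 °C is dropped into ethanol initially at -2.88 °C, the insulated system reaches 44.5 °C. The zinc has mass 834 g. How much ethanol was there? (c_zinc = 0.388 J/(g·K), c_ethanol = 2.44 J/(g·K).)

m ≈ 743 g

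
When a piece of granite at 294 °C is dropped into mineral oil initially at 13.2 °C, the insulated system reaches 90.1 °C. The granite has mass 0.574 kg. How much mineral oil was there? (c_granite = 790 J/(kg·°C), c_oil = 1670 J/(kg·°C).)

m ≈ 0.72 kg

Heat lost by the granite = heat gained by the oil:
0.574·790·(294 − 90.1) = m·1670·(90.1 − 13.2)
128423 m = 92460  ⇒  m ≈ 0.72 kg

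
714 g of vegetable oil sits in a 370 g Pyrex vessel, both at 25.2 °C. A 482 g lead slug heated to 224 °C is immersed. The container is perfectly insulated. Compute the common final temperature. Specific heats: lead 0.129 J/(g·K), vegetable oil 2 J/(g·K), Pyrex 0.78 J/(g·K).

Let T be the final temperature. ΣQ_i = 0:
482*0.129*(T − 224) + 714*2*(T − 25.2) + 370*0.78*(T − 25.2) = 0
(62.18 + 1428 + 288.6) T = 62.18*224 + 1428*25.2 + 288.6*25.2
T ≈ 32.15 °C

T_f ≈ 32.1 °C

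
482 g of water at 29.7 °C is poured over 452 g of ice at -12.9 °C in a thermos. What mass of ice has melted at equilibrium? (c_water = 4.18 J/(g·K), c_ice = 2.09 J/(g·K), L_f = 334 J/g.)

m_melted ≈ 143 g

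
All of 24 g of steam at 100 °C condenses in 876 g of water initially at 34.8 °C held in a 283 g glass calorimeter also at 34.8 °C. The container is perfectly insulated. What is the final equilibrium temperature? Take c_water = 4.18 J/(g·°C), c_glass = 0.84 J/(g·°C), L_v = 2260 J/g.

Taking heat into each body as positive, Σ m c ΔT = 0:
latent heat released on condensation: 24×2260 = 54240; condensed water 100 °C→T: 100.32(T − 100); water warms: 876×4.18×(T − 34.8) = 3661.7(T − 34.8); glass cup: 283×0.84×(T − 34.8) = 237.72(T − 34.8)
3999.7 T = 54240 + 10032 + 135699 = 199971
T ≈ 50.00 °C (< 100 °C, so full condensation is consistent).

T_f ≈ 50.0 °C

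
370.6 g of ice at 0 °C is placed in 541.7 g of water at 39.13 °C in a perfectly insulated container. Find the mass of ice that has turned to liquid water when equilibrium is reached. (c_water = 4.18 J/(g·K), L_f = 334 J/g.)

Cooling the water to 0 °C releases 541.7·4.18·39.13 = 88602 J.
Fully melting the ice requires m_ice L_f = 370.6·334 = 123780 J.
That's not enough to melt it all — equilibrium is at 0 °C with ice remaining.
Mass melted = 88602/334 ≈ 265.3 g.

m_melted ≈ 265 g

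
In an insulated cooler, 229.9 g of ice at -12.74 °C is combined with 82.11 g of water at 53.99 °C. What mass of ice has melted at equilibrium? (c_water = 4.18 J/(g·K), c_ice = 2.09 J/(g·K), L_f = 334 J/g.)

m_melted ≈ 37.2 g

Cooling the water to 0 °C releases 82.11·4.18·53.99 = 18530 J.
Warming the ice to 0 °C takes 229.9·2.09·12.74 = 6121.5 J, leaving 12409 J for melting.
To melt every bit of ice: 229.9·334 = 76787 J.
12409 J < 76787 J, so only part of the ice melts and the system sits at 0 °C.
m_melted·334 = 12409  ⇒  m_melted ≈ 37.15 g.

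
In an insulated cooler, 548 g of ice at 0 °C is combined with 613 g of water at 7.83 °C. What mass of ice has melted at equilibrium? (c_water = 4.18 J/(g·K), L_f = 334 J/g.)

m_melted ≈ 60.1 g

Cooling the water to 0 °C releases 613×4.18×7.83 = 20063 J.
To melt every bit of ice: 548×334 = 183032 J.
Since 20063 < 183032 J, not all the ice melts; equilibrium is at 0 °C.
m_melt = 20063 / L_f = 60.07 g.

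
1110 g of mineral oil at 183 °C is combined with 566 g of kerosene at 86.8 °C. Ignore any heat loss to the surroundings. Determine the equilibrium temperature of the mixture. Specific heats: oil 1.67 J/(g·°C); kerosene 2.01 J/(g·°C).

Taking heat into each body as positive, Σ m c ΔT = 0:
1110×1.67×(T − 183) + 566×2.01×(T − 86.8) = 0
2991.4 T = 437976
T ≈ 146.41 °C

T_f ≈ 146.4 °C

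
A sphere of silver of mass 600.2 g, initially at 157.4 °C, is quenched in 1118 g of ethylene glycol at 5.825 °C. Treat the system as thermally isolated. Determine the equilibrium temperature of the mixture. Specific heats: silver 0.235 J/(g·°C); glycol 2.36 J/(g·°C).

With ΣQ=0 the equilibrium temperature is the m·c-weighted mean:
T_f = (141.05×157.4 + 2638.5×5.825) / (141.05 + 2638.5)
    = 37570 / 2779.5 ≈ 13.52 °C

T_f ≈ 13.5 °C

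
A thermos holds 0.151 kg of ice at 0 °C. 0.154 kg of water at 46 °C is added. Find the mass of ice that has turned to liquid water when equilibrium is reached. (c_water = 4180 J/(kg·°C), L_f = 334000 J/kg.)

m_melted ≈ 0.0887 kg

Heat available from the water dropping to 0 °C: 0.154·4180·46 = 29611 J.
Melting all 0.151 kg of ice would need 0.151·334000 = 50434 J.
Since 29611 < 50434 J, not all the ice melts; equilibrium is at 0 °C.
m_melt = 29611 / L_f = 0.08866 kg.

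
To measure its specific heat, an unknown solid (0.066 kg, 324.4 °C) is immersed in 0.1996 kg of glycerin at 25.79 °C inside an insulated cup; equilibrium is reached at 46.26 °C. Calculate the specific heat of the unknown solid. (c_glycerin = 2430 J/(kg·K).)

c ≈ 541 J/(kg·K)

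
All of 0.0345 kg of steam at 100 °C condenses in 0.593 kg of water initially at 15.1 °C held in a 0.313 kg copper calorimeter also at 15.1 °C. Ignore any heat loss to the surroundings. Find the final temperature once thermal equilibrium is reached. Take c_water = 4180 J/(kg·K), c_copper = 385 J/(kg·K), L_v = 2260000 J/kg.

T_f ≈ 48.0 °C

Energy balance with sensible and latent terms:
latent heat released on condensation: 0.0345·2260000 = 77970; condensate cools 100→T: 0.0345·4180·(T − 100) = 144.21(T − 100); water warms: 0.593·4180·(T − 15.1) = 2478.7(T − 15.1); copper cup: 0.313·385·(T − 15.1) = 120.5(T − 15.1)
2743.5 T = 77970 + 14421 + 39249 = 131640
T ≈ 47.98 °C, under the boiling point, so the assumption holds.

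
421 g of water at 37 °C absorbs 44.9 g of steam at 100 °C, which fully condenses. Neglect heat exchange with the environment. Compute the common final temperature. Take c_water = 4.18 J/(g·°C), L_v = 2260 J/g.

T_f ≈ 95.2 °C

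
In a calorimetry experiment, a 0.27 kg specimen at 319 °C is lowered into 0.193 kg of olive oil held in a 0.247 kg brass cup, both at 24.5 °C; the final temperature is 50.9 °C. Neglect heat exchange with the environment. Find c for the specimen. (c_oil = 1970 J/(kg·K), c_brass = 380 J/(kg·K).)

Energy conservation, ΣQ = 0:
0.27×c×(50.9 − 319) + 0.193×1970×(50.9 − 24.5) + 0.247×380×(50.9 − 24.5) = 0
-72.39 c = -12515
c = -12515/-72.39 ≈ 172.9 J/(kg·K)

c ≈ 173 J/(kg·K)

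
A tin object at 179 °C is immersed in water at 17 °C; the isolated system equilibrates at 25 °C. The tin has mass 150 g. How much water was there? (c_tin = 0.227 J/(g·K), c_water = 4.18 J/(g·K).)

m ≈ 157 g

Let T be the final temperature. ΣQ_i = 0:
150·0.227·(25 − 179) + m·4.18·(25 − 17) = 0
33.44 m = 5243.7
m = 5243.7/33.44 ≈ 156.8 g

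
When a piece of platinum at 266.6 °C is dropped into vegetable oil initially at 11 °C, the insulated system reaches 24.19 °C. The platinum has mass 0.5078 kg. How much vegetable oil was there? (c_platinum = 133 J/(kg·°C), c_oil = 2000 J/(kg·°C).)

m ≈ 0.621 kg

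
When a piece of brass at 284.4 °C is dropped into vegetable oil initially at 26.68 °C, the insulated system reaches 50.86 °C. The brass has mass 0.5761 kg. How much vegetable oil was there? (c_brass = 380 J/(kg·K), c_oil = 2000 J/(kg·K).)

m ≈ 1.06 kg

|Q_brass| = |Q_oil|:
0.5761·380·(284.4 − 50.86) = m·2000·(50.86 − 26.68)
48360 m = 51126  ⇒  m ≈ 1.057 kg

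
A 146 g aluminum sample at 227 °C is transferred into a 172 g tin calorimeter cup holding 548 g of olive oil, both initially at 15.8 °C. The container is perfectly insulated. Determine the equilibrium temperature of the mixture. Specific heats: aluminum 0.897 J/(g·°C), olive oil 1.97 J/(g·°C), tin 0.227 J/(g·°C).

Let T be the final temperature. ΣQ_i = 0:
146*0.897*(T − 227) + 548*1.97*(T − 15.8) + 172*0.227*(T − 15.8) = 0
(130.96 + 1079.6 + 39.04) T = 130.96*227 + 1079.6*15.8 + 39.04*15.8
T = 47402 / 1249.6 = 37.9 °C

T_f ≈ 37.9 °C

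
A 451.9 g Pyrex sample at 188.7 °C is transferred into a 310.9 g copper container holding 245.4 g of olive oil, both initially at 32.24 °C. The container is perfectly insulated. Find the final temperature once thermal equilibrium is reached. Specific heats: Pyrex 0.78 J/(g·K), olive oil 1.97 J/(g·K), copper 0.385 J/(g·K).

Setting the total heat transfer to zero:
451.9×0.78×(T − 188.7) + 245.4×1.97×(T − 32.24) + 310.9×0.385×(T − 32.24) = 0
352.48(T − 188.7) + 483.44(T − 32.24) + 119.7(T − 32.24) = 0
955.62 T = 85958
T = 85958/955.62 ≈ 89.95 °C

T_f ≈ 90.0 °C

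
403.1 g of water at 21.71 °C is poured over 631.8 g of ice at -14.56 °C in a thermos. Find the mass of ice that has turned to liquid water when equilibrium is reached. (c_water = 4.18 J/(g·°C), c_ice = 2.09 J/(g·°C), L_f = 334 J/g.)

m_melted ≈ 52 g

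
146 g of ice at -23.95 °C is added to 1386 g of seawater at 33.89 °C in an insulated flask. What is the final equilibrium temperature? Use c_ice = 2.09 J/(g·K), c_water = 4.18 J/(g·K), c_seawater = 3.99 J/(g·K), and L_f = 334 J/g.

T_f ≈ 21.4 °C

Let T be the final temperature. ΣQ_i = 0:
warm ice to 0 °C: 146×2.09×(0 − (-23.95)) = 7308.1
  fusion: m_ice L_f = 146×334 = 48764
  meltwater 0→T: 146×4.18×T = 610.28 T
  seawater cools: 1386×3.99×(T − 33.89) = 5530.1(T − 33.89)
6140.4 T = 187416 − 56072 = 131344
T ≈ 21.39 °C. Since T > 0 °C, the all-ice-melts assumption holds.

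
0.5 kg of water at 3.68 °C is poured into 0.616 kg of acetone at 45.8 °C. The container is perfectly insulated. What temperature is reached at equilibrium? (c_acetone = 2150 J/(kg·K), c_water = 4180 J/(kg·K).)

Taking heat into each body as positive, Σ m c ΔT = 0:
0.616·2150·(T − 45.8) + 0.5·4180·(T − 3.68) = 0
1324.4(T − 45.8) + 2090(T − 3.68) = 0
(1324.4 + 2090) T = 1324.4·45.8 + 2090·3.68
T = 68349/3414.4 ≈ 20.02 °C

T_f ≈ 20.0 °C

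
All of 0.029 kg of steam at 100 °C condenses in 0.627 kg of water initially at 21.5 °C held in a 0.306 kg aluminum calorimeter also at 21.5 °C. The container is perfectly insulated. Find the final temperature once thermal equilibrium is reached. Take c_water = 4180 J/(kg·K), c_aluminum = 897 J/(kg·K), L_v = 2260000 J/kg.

Taking heat into each body as positive, Σ m c ΔT = 0:
steam→water at 100 °C releases m L_v = 0.029×2260000 = 65540
  condensate cools 100→T: 0.029×4180×(T − 100) = 121.22(T − 100)
  original water: 2620.9(T − 21.5)
  aluminum cup: 0.306×897×(T − 21.5) = 274.48(T − 21.5)
3016.6 T = 65540 + 12122 + 62250 = 139912
T ≈ 46.38 °C, under the boiling point, so the assumption holds.

T_f ≈ 46.4 °C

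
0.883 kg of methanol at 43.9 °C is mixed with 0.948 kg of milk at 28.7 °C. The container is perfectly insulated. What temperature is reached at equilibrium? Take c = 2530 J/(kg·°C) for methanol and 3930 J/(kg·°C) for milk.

Set heat shed by the hot body equal to heat absorbed by the cold body:
0.883*2530*(43.9 − T) = 0.948*3930*(T − 28.7)
2234(43.9 − T) = 3725.6(T − 28.7)
5959.6 T = 204998  ⇒  T ≈ 34.40 °C

T_f ≈ 34.4 °C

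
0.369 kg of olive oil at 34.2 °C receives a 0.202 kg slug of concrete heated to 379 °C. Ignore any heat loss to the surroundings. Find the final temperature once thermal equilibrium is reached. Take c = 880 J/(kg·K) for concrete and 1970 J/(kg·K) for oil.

Net heat exchanged in the isolated system is zero:
0.202×880×(T − 379) + 0.369×1970×(T − 34.2) = 0
177.76(T − 379) + 726.93(T − 34.2) = 0
(177.76 + 726.93) T = 177.76×379 + 726.93×34.2
T ≈ 101.95 °C

T_f ≈ 101.9 °C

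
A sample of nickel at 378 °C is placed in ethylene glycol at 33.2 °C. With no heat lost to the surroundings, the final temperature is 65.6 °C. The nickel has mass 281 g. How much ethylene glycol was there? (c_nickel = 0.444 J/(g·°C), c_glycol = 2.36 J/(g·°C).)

m ≈ 510 g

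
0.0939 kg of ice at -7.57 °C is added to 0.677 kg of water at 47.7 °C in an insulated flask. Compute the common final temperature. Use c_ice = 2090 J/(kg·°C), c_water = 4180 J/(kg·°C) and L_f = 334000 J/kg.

T_f ≈ 31.7 °C

Sum of m c ΔT and latent-heat terms is zero:
ice -7.57→0 °C: 0.0939·2090·7.57 = 1485.6; latent heat to melt: 0.0939·334000 = 31363; meltwater 0→T: 0.0939·4180·T = 392.5 T; water cools: 0.677·4180·(T − 47.7) = 2829.9(T − 47.7)
3222.4 T = 134984 − 32848 = 102136
T ≈ 31.70 °C. Since T > 0 °C, the all-ice-melts assumption holds.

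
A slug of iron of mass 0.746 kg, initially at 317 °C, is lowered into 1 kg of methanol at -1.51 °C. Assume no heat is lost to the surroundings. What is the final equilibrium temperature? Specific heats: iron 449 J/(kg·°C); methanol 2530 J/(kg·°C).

Setting the total heat transfer to zero:
0.746*449*(T − 317) + 1*2530*(T − (-1.51)) = 0
334.95(T − 317) + 2530(T − (-1.51)) = 0
(334.95 + 2530) T = 334.95*317 + 2530*(-1.51)
T = 102360/2865 ≈ 35.73 °C

T_f ≈ 35.7 °C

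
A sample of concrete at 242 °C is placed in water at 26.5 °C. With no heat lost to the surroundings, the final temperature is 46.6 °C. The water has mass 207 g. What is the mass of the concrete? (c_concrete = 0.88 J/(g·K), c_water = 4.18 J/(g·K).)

Heat lost by the concrete = heat gained by the water:
m×0.88×(242 − 46.6) = 207×4.18×(46.6 − 26.5)
171.95 m = 17392  ⇒  m ≈ 101.1 g

m ≈ 101 g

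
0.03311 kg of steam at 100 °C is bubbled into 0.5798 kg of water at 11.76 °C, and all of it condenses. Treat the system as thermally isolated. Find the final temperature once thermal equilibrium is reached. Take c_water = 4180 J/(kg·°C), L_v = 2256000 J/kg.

T_f ≈ 45.7 °C

Sum of m c ΔT and latent-heat terms is zero:
latent heat released on condensation: 0.03311·2256000 = 74696; condensed water 100 °C→T: 138.4(T − 100); original water: 2423.6(T − 11.76)
2562 T = 74696 + 13840 + 28501 = 117037
T ≈ 45.68 °C — below 100 °C, confirming all the steam condensed.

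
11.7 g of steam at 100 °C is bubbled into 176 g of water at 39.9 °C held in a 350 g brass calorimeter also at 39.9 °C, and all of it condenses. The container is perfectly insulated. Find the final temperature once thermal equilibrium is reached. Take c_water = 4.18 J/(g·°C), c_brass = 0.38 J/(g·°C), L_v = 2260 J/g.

T_f ≈ 71.9 °C

Conservation of energy gives ΣQ = 0:
latent heat released on condensation: 11.7·2260 = 26442; condensate cools 100→T: 11.7·4.18·(T − 100) = 48.91(T − 100); original water: 735.68(T − 39.9); brass cup: 350·0.38·(T − 39.9) = 133(T − 39.9)
917.59 T = 26442 + 4890.6 + 34660 = 65993
T ≈ 71.92 °C, under the boiling point, so the assumption holds.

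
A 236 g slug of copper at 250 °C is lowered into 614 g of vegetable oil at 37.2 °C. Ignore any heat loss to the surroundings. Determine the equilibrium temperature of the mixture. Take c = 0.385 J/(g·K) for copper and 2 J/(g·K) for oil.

T_f ≈ 51.9 °C

Net heat exchanged in the isolated system is zero:
236·0.385·(T − 250) + 614·2·(T − 37.2) = 0
90.86(T − 250) + 1228(T − 37.2) = 0
(90.86 + 1228) T = 90.86·250 + 1228·37.2
T ≈ 51.86 °C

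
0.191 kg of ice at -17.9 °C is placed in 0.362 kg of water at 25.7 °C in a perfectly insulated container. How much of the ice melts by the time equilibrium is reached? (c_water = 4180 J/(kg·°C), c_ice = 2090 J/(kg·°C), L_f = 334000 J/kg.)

m_melted ≈ 0.095 kg

Water can give up m c ΔT = 0.362×4180×25.7 = 38888 J before reaching 0 °C.
Warming the ice to 0 °C takes 0.191×2090×17.9 = 7145.5 J, leaving 31743 J for melting.
Fully melting the ice requires m_ice L_f = 0.191×334000 = 63794 J.
Since 31743 < 63794 J, not all the ice melts; equilibrium is at 0 °C.
m_melted×334000 = 31743  ⇒  m_melted ≈ 0.09504 kg.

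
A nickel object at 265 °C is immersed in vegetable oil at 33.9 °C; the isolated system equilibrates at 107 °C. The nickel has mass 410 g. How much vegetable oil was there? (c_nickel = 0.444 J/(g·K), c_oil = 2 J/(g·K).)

|Q_nickel| = |Q_oil|:
410×0.444×(265 − 107) = m×2×(107 − 33.9)
146.2 m = 28762  ⇒  m ≈ 196.7 g

m ≈ 197 g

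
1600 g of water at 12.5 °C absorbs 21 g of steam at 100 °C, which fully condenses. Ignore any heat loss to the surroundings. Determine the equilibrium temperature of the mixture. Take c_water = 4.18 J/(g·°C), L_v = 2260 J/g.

T_f ≈ 20.6 °C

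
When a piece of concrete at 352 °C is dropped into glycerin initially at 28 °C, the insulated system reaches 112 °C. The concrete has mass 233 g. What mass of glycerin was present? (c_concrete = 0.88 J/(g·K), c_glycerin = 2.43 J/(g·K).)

m ≈ 241 g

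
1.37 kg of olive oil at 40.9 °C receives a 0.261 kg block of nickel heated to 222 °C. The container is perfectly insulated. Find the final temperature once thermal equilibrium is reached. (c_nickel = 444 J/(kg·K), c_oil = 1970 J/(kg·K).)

T_f ≈ 48.4 °C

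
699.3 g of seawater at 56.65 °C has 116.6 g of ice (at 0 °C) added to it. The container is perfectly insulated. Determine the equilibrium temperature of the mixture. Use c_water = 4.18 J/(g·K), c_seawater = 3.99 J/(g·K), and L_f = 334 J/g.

T_f ≈ 36.3 °C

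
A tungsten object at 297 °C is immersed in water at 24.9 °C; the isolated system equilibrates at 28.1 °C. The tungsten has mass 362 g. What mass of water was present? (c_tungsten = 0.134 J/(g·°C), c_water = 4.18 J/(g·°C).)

m ≈ 975 g

|Q_tungsten| = |Q_water|:
362·0.134·(297 − 28.1) = m·4.18·(28.1 − 24.9)
13.38 m = 13044  ⇒  m ≈ 975.2 g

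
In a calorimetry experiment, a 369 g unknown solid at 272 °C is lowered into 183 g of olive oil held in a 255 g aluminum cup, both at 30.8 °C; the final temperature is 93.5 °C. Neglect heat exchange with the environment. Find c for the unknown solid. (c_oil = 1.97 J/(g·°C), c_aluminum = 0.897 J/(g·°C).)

c ≈ 0.561 J/(g·°C)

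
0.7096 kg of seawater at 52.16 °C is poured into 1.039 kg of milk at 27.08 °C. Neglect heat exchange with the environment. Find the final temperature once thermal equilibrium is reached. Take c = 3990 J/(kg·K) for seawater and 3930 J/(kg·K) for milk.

T_f ≈ 37.3 °C

Taking heat into each body as positive, Σ m c ΔT = 0:
0.7096*3990*(T − 52.16) + 1.039*3930*(T − 27.08) = 0
6914.6 T = 258256
T = 258256 / 6914.6 = 37.3 °C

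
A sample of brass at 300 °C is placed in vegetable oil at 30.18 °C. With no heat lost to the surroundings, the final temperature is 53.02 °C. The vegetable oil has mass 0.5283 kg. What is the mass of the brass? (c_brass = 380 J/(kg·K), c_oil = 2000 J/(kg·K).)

|Q_brass| = |Q_oil|:
m·380·(300 − 53.02) = 0.5283·2000·(53.02 − 30.18)
93852 m = 24133  ⇒  m ≈ 0.2571 kg

m ≈ 0.257 kg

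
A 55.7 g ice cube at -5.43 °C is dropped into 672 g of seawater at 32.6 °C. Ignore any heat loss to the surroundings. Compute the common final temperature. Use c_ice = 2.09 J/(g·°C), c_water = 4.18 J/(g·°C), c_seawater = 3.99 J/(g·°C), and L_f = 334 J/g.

Energy balance with sensible and latent terms:
ice -5.43→0 °C: 55.7×2.09×5.43 = 632.12
  melt ice: 55.7×334 = 18604
  meltwater 0→T: 55.7×4.18×T = 232.83 T
  seawater cools: 672×3.99×(T − 32.6) = 2681.3(T − 32.6)
2914.1 T = 87410 − 19236 = 68174
T ≈ 23.39 °C. Since T > 0 °C, the all-ice-melts assumption holds.

T_f ≈ 23.4 °C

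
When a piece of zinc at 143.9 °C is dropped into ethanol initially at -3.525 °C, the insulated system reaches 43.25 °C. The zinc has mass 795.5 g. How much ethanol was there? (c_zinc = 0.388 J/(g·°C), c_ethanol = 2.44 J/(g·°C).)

m ≈ 272 g

Setting the total heat transfer to zero:
795.5·0.388·(43.25 − 143.9) + m·2.44·(43.25 − (-3.525)) = 0
114.13 m = 31066
m = 31066/114.13 ≈ 272.2 g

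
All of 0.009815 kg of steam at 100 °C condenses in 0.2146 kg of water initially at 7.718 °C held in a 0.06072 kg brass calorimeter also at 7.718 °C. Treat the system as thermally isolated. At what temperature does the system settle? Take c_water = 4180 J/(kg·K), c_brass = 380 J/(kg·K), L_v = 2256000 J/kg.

T_f ≈ 34.7 °C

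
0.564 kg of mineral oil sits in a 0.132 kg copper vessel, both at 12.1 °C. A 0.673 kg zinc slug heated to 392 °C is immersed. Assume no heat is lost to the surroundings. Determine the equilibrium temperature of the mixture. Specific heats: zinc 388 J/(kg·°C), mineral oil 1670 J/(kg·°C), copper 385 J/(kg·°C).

Setting the total heat transfer to zero:
0.673×388×(T − 392) + 0.564×1670×(T − 12.1) + 0.132×385×(T − 12.1) = 0
261.12(T − 392) + 941.88(T − 12.1) + 50.82(T − 12.1) = 0
1253.8 T = 114372
T ≈ 91.22 °C

T_f ≈ 91.2 °C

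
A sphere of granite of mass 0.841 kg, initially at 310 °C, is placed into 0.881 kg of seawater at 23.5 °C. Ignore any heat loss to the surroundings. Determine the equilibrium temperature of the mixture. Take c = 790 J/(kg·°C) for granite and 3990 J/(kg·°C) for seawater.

T_f ≈ 69.0 °C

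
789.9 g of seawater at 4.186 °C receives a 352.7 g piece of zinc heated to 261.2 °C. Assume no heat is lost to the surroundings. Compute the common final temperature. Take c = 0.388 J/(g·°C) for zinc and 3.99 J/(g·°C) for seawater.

T_f ≈ 14.9 °C

Net heat exchanged in the isolated system is zero:
352.7×0.388×(T − 261.2) + 789.9×3.99×(T − 4.186) = 0
136.85(T − 261.2) + 3151.7(T − 4.186) = 0
(136.85 + 3151.7) T = 136.85×261.2 + 3151.7×4.186
T ≈ 14.88 °C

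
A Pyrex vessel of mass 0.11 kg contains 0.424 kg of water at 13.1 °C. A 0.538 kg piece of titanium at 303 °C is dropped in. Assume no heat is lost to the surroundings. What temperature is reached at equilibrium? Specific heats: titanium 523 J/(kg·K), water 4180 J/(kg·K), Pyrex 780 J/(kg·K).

With ΣQ=0 the equilibrium temperature is the m·c-weighted mean:
T_f = (281.37·303 + 1772.3·13.1 + 85.8·13.1) / (281.37 + 1772.3 + 85.8)
    = 109598 / 2139.5 ≈ 51.23 °C

T_f ≈ 51.2 °C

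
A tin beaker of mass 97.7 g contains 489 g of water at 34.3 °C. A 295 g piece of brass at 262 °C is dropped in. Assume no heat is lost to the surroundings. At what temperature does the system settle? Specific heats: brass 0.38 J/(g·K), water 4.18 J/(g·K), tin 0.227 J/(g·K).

Conservation of energy gives ΣQ = 0:
295·0.38·(T − 262) + 489·4.18·(T − 34.3) + 97.7·0.227·(T − 34.3) = 0
112.1(T − 262) + 2044(T − 34.3) + 22.18(T − 34.3) = 0
2178.3 T = 100241
T = 100241 / 2178.3 = 46 °C

T_f ≈ 46.0 °C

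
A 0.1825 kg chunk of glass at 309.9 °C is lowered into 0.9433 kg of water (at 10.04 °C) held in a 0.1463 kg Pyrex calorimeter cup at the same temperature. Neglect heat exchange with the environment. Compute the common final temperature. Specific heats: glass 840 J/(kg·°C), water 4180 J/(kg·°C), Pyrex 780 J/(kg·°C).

Net heat exchanged in the isolated system is zero:
0.1825*840*(T − 309.9) + 0.9433*4180*(T − 10.04) + 0.1463*780*(T − 10.04) = 0
153.3(T − 309.9) + 3943(T − 10.04) + 114.11(T − 10.04) = 0
(153.3 + 3943 + 114.11) T = 153.3*309.9 + 3943*10.04 + 114.11*10.04
T = 88241/4210.4 ≈ 20.96 °C

T_f ≈ 21.0 °C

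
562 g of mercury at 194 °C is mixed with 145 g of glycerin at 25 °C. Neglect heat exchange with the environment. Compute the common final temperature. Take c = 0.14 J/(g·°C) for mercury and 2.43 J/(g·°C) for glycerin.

Conservation of energy gives ΣQ = 0:
562×0.14×(T − 194) + 145×2.43×(T − 25) = 0
78.68(T − 194) + 352.35(T − 25) = 0
431.03 T = 24073
T = 24073 / 431.03 = 55.8 °C

T_f ≈ 55.8 °C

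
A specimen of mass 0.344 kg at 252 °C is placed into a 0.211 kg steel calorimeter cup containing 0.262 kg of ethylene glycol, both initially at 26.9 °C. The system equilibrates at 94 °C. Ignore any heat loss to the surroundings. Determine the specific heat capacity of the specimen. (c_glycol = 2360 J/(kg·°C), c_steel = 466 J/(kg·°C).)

c ≈ 885 J/(kg·°C)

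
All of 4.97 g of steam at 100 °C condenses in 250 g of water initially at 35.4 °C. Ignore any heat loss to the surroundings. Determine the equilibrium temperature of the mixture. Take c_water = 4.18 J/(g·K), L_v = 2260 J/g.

Net heat exchanged in the isolated system is zero:
latent heat released on condensation: 4.97·2260 = 11232
  condensate cools 100→T: 4.97·4.18·(T − 100) = 20.77(T − 100)
  water warms: 250·4.18·(T − 35.4) = 1045(T − 35.4)
1065.8 T = 11232 + 2077.5 + 36993 = 50303
T ≈ 47.20 °C — below 100 °C, confirming all the steam condensed.

T_f ≈ 47.2 °C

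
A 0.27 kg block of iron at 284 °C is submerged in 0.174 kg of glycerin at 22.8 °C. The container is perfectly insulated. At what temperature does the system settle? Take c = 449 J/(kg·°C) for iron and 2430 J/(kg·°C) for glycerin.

T_f ≈ 81.0 °C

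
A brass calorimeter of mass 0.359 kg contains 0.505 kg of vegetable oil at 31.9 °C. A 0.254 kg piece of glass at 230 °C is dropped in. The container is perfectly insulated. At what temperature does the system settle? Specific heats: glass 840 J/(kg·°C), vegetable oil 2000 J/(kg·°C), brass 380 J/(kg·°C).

T_f ≈ 63.0 °C

T_f = Σ m_i c_i T_i / Σ m_i c_i:
T_f = (213.36*230 + 1010*31.9 + 136.42*31.9) / (213.36 + 1010 + 136.42)
    = 85644 / 1359.8 ≈ 62.98 °C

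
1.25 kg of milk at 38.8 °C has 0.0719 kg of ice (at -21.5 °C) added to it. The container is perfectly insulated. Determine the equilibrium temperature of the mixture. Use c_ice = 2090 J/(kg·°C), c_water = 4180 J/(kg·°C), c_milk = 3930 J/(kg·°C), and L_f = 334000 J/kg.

Heat gained plus heat lost sum to zero:
ice -21.5→0 °C: 0.0719·2090·21.5 = 3230.8; latent heat to melt: 0.0719·334000 = 24015; warm the meltwater: 300.54 T; milk: 4912.5(T − 38.8)
5213 T = 190605 − 27245 = 163360
T ≈ 31.34 °C. Since T > 0 °C, the all-ice-melts assumption holds.

T_f ≈ 31.3 °C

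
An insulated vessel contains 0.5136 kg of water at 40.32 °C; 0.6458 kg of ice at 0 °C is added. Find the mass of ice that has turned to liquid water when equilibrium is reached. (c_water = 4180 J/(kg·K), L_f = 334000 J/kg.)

Water can give up m c ΔT = 0.5136×4180×40.32 = 86561 J before reaching 0 °C.
To melt every bit of ice: 0.6458×334000 = 215697 J.
That's not enough to melt it all — equilibrium is at 0 °C with ice remaining.
m_melt = 86561 / L_f = 0.2592 kg.

m_melted ≈ 0.259 kg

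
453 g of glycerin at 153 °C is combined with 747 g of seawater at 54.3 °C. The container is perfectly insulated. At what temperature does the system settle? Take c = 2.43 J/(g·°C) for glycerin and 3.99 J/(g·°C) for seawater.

Heat lost by the glycerin equals heat gained by the seawater:
453×2.43×(153 − T) = 747×3.99×(T − 54.3)
1100.8(153 − T) = 2980.5(T − 54.3)
4081.3 T = 330264  ⇒  T ≈ 80.92 °C

T_f ≈ 80.9 °C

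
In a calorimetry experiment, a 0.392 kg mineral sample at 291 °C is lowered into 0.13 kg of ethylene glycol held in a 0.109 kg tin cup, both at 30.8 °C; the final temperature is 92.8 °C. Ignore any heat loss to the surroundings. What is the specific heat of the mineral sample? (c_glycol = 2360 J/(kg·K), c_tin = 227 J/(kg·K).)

Conservation of energy gives ΣQ = 0:
0.392×c×(92.8 − 291) + 0.13×2360×(92.8 − 30.8) + 0.109×227×(92.8 − 30.8) = 0
-77.69 c = -20556
c = -20556/-77.69 ≈ 264.6 J/(kg·K)

c ≈ 265 J/(kg·K)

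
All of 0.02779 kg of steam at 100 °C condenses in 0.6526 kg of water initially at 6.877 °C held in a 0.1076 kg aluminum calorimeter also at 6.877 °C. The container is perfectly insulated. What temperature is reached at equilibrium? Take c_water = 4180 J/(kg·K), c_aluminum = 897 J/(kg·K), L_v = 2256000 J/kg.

T_f ≈ 31.9 °C

Sum of m c ΔT and latent-heat terms is zero:
steam→water at 100 °C releases m L_v = 0.02779×2256000 = 62694
  condensed water 100 °C→T: 116.16(T − 100)
  original water: 2727.9(T − 6.877)
  aluminum cup: 0.1076×897×(T − 6.877) = 96.52(T − 6.877)
2940.5 T = 62694 + 11616 + 19423 = 93734
T ≈ 31.88 °C — below 100 °C, confirming all the steam condensed.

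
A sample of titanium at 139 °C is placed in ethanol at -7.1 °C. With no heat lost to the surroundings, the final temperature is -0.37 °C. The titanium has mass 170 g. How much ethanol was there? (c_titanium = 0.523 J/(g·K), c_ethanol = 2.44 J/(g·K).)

m ≈ 755 g

Taking heat into each body as positive, Σ m c ΔT = 0:
170·0.523·(-0.37 − 139) + m·2.44·(-0.37 − (-7.1)) = 0
16.42 m = 12391
m = 12391/16.42 ≈ 754.6 g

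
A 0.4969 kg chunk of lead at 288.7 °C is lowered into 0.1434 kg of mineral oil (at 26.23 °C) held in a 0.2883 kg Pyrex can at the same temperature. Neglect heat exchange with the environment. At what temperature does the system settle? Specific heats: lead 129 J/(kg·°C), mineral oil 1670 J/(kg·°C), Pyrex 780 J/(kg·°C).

Let T be the final temperature. ΣQ_i = 0:
0.4969×129×(T − 288.7) + 0.1434×1670×(T − 26.23) + 0.2883×780×(T − 26.23) = 0
64.1(T − 288.7) + 239.48(T − 26.23) + 224.87(T − 26.23) = 0
528.45 T = 30686
T ≈ 58.07 °C

T_f ≈ 58.1 °C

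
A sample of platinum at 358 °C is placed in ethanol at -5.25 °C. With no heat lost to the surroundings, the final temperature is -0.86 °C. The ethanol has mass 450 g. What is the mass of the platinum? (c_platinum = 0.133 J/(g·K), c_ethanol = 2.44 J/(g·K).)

m ≈ 101 g

|Q_platinum| = |Q_ethanol|:
m×0.133×(358 − -0.86) = 450×2.44×(-0.86 − (-5.25))
47.73 m = 4820.2  ⇒  m ≈ 101 g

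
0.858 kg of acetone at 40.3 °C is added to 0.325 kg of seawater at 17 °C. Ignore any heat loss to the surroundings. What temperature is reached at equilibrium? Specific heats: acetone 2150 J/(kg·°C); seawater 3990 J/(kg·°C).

T_f ≈ 30.7 °C

Let T be the final temperature. ΣQ_i = 0:
0.858×2150×(T − 40.3) + 0.325×3990×(T − 17) = 0
(1844.7 + 1296.8) T = 1844.7×40.3 + 1296.8×17
T ≈ 30.68 °C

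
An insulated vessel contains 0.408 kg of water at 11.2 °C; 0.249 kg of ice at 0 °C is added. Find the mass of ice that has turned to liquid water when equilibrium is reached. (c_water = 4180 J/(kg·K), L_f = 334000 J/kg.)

m_melted ≈ 0.0572 kg

Cooling the water to 0 °C releases 0.408·4180·11.2 = 19101 J.
Melting all 0.249 kg of ice would need 0.249·334000 = 83166 J.
That's not enough to melt it all — equilibrium is at 0 °C with ice remaining.
m_melted·334000 = 19101  ⇒  m_melted ≈ 0.05719 kg.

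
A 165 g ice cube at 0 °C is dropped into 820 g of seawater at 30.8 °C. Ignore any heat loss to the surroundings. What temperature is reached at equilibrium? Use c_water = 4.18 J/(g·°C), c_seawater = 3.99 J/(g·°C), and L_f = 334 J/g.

Taking heat into each body as positive, Σ m c ΔT = 0:
latent heat to melt: 165·334 = 55110
  warm the meltwater: 689.7 T
  seawater: 3271.8(T − 30.8)
3961.5 T = 100771 − 55110 = 45661
T ≈ 11.53 °C. Since T > 0 °C, the all-ice-melts assumption holds.

T_f ≈ 11.5 °C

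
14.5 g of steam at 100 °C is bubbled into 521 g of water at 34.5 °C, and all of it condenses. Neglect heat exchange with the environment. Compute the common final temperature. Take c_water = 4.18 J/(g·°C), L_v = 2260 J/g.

T_f ≈ 50.9 °C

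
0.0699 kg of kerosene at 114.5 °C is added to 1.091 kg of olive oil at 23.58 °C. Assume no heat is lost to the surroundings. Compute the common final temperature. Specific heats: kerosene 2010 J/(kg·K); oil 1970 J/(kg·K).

T_f ≈ 29.2 °C

Conservation of energy gives ΣQ = 0:
0.0699*2010*(T − 114.5) + 1.091*1970*(T − 23.58) = 0
140.5(T − 114.5) + 2149.3(T − 23.58) = 0
2289.8 T = 66767
T = 66767/2289.8 ≈ 29.16 °C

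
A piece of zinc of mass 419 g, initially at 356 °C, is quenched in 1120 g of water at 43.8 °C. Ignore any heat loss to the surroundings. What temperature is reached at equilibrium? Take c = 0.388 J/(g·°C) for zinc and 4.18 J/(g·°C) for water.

T_f ≈ 54.3 °C

Setting the total heat transfer to zero:
419*0.388*(T − 356) + 1120*4.18*(T − 43.8) = 0
162.57(T − 356) + 4681.6(T − 43.8) = 0
4844.2 T = 262930
T ≈ 54.28 °C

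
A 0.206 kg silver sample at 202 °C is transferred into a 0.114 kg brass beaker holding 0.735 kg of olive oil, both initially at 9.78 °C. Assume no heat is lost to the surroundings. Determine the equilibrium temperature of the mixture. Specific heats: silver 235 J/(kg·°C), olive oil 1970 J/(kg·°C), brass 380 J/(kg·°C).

T_f ≈ 15.8 °C

Let T be the final temperature. ΣQ_i = 0:
0.206·235·(T − 202) + 0.735·1970·(T − 9.78) + 0.114·380·(T − 9.78) = 0
48.41(T − 202) + 1448(T − 9.78) + 43.32(T − 9.78) = 0
(48.41 + 1448 + 43.32) T = 48.41·202 + 1448·9.78 + 43.32·9.78
T ≈ 15.82 °C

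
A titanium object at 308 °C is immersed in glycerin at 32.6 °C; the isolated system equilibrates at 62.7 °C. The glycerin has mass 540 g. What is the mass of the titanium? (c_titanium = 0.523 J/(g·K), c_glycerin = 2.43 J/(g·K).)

Setting the total heat transfer to zero:
m·0.523·(62.7 − 308) + 540·2.43·(62.7 − 32.6) = 0
-128.29 m = -39497
m = -39497/-128.29 ≈ 307.9 g

m ≈ 308 g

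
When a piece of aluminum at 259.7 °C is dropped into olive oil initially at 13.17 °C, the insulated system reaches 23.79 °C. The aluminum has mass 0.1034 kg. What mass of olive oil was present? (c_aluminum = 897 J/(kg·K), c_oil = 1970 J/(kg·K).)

Net heat exchanged in the isolated system is zero:
0.1034·897·(23.79 − 259.7) + m·1970·(23.79 − 13.17) = 0
20921 m = 21881
m = 21881/20921 ≈ 1.046 kg

m ≈ 1.05 kg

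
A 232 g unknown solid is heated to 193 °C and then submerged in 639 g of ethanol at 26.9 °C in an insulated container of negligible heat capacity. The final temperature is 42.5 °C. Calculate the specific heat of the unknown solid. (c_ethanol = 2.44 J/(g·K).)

c ≈ 0.697 J/(g·K)

Heat lost by the unknown solid = heat gained by the ethanol:
232·c·(193 − 42.5) = 639·2.44·(42.5 − 26.9)
34916 c = 24323  ⇒  c ≈ 0.6966 J/(g·K)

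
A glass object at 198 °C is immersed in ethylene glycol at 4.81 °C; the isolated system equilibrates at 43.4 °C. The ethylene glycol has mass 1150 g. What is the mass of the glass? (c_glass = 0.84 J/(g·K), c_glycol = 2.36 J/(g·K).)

|Q_glass| = |Q_glycol|:
m·0.84·(198 − 43.4) = 1150·2.36·(43.4 − 4.81)
129.86 m = 104733  ⇒  m ≈ 806.5 g

m ≈ 806 g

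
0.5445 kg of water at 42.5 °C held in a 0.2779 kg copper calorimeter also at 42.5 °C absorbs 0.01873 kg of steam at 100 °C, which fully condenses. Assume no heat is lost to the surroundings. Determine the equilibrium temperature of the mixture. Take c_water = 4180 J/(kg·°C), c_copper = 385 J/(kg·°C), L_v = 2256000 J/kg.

T_f ≈ 61.5 °C

Taking heat into each body as positive, Σ m c ΔT = 0:
steam→water at 100 °C releases m L_v = 0.01873×2256000 = 42255; condensed water 100 °C→T: 78.29(T − 100); original water: 2276(T − 42.5); copper cup: 0.2779×385×(T − 42.5) = 106.99(T − 42.5)
2461.3 T = 42255 + 7829.1 + 101278 = 151362
T ≈ 61.50 °C — below 100 °C, confirming all the steam condensed.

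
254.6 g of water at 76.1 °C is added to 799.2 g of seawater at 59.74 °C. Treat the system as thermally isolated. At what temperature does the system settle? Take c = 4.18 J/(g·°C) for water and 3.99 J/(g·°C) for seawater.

T_f is the heat-capacity-weighted average of the initial temperatures:
T_f = (1064.2×76.1 + 3188.8×59.74) / (1064.2 + 3188.8)
    = 271487 / 4253 ≈ 63.83 °C

T_f ≈ 63.8 °C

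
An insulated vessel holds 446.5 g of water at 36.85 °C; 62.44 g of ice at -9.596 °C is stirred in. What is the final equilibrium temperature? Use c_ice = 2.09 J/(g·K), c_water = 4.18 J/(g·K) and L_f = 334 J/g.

Net heat exchanged in the isolated system is zero:
warm ice to 0 °C: 62.44×2.09×(0 − (-9.596)) = 1252.3; melt ice: 62.44×334 = 20855; warm the meltwater: 261 T; water: 1866.4(T − 36.85)
2127.4 T = 68776 − 22107 = 46669
T ≈ 21.94 °C (positive, so assuming full melt was valid).

T_f ≈ 21.9 °C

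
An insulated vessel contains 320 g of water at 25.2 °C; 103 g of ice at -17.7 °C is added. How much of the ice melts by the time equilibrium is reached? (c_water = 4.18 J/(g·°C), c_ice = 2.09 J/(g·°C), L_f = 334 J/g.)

m_melted ≈ 89.5 g

Cooling the water to 0 °C releases 320×4.18×25.2 = 33708 J.
Of that, 103×2.09×17.7 = 3810.3 J goes to bring the ice to 0 °C, leaving 29897 J.
Fully melting the ice requires m_ice L_f = 103×334 = 34402 J.
Since 29897 < 34402 J, not all the ice melts; equilibrium is at 0 °C.
Mass melted = 29897/334 ≈ 89.51 g.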